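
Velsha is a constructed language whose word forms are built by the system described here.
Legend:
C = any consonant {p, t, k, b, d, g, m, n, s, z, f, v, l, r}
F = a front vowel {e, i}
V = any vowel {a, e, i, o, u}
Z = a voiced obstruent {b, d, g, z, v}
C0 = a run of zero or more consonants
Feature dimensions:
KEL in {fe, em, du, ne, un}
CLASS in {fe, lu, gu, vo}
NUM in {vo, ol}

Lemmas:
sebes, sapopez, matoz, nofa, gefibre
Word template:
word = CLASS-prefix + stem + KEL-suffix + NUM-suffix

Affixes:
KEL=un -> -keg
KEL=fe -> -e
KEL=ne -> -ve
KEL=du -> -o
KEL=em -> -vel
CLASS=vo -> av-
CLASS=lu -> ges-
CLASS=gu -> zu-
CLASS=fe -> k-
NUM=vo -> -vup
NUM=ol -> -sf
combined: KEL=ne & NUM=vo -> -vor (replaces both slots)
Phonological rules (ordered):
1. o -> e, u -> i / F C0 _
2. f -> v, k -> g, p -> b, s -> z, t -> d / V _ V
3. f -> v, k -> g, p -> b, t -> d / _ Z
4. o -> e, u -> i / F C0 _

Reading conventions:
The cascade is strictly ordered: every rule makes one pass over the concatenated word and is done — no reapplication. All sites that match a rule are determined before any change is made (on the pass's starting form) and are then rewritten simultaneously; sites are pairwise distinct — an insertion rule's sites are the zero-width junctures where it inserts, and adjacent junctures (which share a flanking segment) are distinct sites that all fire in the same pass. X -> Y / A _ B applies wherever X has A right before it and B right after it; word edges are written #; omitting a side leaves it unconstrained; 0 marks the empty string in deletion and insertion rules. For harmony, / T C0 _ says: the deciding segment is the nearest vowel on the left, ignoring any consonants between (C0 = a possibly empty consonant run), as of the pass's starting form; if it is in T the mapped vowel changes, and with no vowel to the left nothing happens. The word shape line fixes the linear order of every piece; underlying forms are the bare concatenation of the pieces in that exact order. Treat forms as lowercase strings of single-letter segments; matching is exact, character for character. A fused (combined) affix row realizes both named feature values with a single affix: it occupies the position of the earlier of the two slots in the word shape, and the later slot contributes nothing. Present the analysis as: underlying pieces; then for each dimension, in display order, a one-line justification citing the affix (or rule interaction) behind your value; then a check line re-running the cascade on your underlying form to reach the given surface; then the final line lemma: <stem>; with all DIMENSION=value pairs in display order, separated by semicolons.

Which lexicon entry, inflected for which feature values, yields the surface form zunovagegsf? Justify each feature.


underlying: zu-nofa-keg-sf
KEL=un - signalled by the affix -keg
CLASS=gu - signalled by the affix zu-
NUM=ol - signalled by the affix -sf
check: zunofakegsf -> zunofakegsf -> zunovagegsf -> zunovagegsf -> zunovagegsf
lemma: nofa; KEL=un; CLASS=gu; NUM=ol


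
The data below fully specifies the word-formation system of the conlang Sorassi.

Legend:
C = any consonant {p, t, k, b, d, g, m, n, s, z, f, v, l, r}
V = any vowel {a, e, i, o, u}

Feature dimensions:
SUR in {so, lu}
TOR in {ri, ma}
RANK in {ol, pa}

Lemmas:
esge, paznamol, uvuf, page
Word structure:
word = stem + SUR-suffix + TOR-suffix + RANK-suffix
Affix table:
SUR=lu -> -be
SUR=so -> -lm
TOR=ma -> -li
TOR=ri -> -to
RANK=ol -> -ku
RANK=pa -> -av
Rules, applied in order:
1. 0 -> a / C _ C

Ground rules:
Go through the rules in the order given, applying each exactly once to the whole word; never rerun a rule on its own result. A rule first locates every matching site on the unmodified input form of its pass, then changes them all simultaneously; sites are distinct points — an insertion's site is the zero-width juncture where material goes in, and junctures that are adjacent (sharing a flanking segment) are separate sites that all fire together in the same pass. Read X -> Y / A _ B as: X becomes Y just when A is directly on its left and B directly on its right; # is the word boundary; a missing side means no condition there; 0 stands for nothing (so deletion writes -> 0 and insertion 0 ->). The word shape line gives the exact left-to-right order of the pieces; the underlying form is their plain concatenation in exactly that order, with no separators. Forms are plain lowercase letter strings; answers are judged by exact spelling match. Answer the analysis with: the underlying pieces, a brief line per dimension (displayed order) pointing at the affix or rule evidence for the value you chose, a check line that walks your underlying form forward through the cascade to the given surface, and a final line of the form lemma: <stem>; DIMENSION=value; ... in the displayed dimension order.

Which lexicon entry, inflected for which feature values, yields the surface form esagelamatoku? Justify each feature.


underlying: esge-lm-to-ku
SUR=so - signalled by the affix -lm
TOR=ri - signalled by the affix -to
RANK=ol - signalled by the affix -ku
check: esgelmtoku -> esagelamatoku
lemma: esge; SUR=so; TOR=ri; RANK=ol


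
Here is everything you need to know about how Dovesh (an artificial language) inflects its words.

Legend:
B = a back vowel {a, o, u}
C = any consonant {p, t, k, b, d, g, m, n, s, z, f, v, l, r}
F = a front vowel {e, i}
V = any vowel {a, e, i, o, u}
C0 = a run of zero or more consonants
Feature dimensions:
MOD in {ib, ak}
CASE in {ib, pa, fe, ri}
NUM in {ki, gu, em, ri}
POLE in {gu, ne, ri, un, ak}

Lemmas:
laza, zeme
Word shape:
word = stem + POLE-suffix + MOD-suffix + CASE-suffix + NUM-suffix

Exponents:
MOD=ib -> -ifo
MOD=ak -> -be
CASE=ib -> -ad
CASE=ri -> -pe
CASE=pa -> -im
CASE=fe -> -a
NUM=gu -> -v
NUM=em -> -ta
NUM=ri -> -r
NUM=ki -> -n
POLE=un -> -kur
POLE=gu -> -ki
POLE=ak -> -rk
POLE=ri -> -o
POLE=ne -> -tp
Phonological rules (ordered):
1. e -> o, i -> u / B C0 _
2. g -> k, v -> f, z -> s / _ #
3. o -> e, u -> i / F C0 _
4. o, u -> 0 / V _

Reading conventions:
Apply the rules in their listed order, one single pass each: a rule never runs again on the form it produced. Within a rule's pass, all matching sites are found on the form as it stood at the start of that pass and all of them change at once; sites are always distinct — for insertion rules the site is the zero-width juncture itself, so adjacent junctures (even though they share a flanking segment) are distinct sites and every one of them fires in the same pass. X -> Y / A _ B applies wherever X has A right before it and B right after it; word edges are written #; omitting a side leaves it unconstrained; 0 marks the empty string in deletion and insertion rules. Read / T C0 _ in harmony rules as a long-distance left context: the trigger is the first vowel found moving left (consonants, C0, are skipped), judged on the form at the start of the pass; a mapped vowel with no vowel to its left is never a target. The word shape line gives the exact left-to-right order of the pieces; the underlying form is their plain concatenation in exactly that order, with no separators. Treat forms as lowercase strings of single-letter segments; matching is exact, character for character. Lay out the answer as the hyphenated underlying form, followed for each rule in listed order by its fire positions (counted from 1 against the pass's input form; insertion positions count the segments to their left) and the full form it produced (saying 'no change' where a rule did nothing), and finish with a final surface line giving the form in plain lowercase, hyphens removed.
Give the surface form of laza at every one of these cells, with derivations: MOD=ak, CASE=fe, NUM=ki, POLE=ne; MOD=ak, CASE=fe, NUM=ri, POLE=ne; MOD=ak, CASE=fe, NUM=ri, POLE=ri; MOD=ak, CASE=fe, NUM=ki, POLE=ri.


cell MOD=ak, CASE=fe, NUM=ki, POLE=ne:
underlying: laza-tp-be-a-n
1. e -> o, i -> u / B C0 _: fires at position(s) 8: lazatpboan
2. g -> k, v -> f, z -> s / _ #: no change
3. o -> e, u -> i / F C0 _: no change
4. o, u -> 0 / V _: no change
surface: lazatpboan

cell MOD=ak, CASE=fe, NUM=ri, POLE=ne:
underlying: laza-tp-be-a-r
1. e -> o, i -> u / B C0 _: fires at position(s) 8: lazatpboar
2. g -> k, v -> f, z -> s / _ #: no change
3. o -> e, u -> i / F C0 _: no change
4. o, u -> 0 / V _: no change
surface: lazatpboar

cell MOD=ak, CASE=fe, NUM=ri, POLE=ri:
underlying: laza-o-be-a-r
1. e -> o, i -> u / B C0 _: fires at position(s) 7: lazaoboar
2. g -> k, v -> f, z -> s / _ #: no change
3. o -> e, u -> i / F C0 _: no change
4. o, u -> 0 / V _: fires at position(s) 5: lazaboar
surface: lazaboar

cell MOD=ak, CASE=fe, NUM=ki, POLE=ri:
underlying: laza-o-be-a-n
1. e -> o, i -> u / B C0 _: fires at position(s) 7: lazaoboan
2. g -> k, v -> f, z -> s / _ #: no change
3. o -> e, u -> i / F C0 _: no change
4. o, u -> 0 / V _: fires at position(s) 5: lazaboan
surface: lazaboan


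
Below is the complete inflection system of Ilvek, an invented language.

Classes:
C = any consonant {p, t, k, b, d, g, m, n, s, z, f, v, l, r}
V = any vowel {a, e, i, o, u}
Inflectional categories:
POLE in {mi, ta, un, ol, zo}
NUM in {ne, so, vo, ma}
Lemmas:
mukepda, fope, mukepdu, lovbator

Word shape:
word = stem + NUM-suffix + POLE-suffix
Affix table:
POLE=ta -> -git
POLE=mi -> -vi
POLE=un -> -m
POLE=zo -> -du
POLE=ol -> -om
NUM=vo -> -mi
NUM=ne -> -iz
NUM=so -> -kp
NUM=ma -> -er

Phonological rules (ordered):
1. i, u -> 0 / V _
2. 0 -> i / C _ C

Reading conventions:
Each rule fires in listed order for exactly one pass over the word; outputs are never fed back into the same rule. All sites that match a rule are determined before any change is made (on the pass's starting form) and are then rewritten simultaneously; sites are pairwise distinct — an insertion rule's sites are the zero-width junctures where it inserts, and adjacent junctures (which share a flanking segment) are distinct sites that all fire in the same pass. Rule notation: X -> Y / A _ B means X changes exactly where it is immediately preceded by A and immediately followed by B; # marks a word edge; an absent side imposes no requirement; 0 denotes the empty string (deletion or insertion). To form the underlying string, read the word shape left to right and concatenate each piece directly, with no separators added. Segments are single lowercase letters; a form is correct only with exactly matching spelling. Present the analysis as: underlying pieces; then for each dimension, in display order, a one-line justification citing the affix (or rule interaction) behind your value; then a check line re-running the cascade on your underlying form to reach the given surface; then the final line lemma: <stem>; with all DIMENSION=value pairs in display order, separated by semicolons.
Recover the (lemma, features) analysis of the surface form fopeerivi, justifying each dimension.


underlying: fope-er-vi
POLE=mi - signalled by the affix -vi
NUM=ma - signalled by the affix -er
check: fopeervi -> fopeervi -> fopeerivi
lemma: fope; POLE=mi; NUM=ma


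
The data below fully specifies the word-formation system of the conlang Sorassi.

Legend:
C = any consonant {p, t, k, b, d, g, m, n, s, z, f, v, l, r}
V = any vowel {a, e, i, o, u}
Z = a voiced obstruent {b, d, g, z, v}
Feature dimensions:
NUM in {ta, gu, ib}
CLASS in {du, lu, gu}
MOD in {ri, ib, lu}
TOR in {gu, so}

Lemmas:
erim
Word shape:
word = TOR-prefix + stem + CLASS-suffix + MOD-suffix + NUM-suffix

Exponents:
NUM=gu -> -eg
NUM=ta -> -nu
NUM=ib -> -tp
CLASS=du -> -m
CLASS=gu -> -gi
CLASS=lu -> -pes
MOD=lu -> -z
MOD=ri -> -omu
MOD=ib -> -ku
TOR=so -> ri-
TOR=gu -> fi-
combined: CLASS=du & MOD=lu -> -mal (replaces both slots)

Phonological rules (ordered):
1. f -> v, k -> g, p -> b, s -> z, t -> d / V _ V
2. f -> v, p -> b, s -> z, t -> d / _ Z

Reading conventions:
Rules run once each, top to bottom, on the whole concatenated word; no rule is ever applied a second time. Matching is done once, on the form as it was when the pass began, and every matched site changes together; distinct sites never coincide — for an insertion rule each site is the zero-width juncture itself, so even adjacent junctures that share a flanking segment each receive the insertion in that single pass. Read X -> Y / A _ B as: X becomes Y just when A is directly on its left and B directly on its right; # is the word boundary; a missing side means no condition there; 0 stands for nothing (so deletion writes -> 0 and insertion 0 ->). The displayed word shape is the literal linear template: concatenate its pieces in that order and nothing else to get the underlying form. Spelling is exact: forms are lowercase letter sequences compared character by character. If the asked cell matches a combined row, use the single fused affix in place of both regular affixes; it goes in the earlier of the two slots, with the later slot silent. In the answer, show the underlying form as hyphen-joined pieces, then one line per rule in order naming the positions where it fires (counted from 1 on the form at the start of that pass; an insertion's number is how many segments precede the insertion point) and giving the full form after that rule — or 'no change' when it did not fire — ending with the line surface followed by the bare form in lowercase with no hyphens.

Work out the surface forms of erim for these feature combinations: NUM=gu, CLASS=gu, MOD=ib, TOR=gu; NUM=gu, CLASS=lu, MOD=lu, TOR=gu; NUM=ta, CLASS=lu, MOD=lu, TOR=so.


cell NUM=gu, CLASS=gu, MOD=ib, TOR=gu:
underlying: fi-erim-gi-ku-eg
1. f -> v, k -> g, p -> b, s -> z, t -> d / V _ V: fires at position(s) 9: fierimgigueg
2. f -> v, p -> b, s -> z, t -> d / _ Z: no change
surface: fierimgigueg

cell NUM=gu, CLASS=lu, MOD=lu, TOR=gu:
underlying: fi-erim-pes-z-eg
1. f -> v, k -> g, p -> b, s -> z, t -> d / V _ V: no change
2. f -> v, p -> b, s -> z, t -> d / _ Z: fires at position(s) 9: fierimpezzeg
surface: fierimpezzeg

cell NUM=ta, CLASS=lu, MOD=lu, TOR=so:
underlying: ri-erim-pes-z-nu
1. f -> v, k -> g, p -> b, s -> z, t -> d / V _ V: no change
2. f -> v, p -> b, s -> z, t -> d / _ Z: fires at position(s) 9: rierimpezznu
surface: rierimpezznu


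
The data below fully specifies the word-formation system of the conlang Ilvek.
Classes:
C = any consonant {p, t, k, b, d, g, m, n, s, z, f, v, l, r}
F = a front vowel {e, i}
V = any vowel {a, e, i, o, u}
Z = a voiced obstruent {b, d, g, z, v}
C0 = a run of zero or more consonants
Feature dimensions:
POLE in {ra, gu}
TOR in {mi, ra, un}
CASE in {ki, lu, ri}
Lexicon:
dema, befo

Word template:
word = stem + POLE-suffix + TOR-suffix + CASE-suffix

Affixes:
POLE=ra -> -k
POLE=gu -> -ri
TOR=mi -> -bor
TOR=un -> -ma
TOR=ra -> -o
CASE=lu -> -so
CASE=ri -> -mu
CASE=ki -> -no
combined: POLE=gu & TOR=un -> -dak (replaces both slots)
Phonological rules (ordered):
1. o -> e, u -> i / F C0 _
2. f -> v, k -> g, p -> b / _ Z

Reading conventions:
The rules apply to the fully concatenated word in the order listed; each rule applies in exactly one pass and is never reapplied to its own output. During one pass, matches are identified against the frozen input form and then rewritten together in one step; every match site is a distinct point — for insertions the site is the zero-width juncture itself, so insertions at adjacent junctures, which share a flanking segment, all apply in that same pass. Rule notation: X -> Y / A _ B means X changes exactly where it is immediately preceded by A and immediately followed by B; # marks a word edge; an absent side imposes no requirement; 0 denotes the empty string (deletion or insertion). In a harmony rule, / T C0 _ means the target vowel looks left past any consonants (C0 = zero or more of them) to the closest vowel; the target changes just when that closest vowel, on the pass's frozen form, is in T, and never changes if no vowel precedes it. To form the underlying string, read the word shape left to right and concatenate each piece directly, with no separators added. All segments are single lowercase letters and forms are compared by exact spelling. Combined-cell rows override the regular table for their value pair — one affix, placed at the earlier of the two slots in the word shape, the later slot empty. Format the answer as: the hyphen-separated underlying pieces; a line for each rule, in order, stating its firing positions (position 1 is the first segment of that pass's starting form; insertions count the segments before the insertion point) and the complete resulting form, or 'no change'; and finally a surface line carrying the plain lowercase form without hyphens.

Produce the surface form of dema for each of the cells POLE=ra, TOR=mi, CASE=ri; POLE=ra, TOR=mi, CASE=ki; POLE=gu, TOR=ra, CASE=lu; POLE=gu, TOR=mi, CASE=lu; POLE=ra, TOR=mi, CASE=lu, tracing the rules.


cell POLE=ra, TOR=mi, CASE=ri:
underlying: dema-k-bor-mu
1. o -> e, u -> i / F C0 _: no change
2. f -> v, k -> g, p -> b / _ Z: fires at position(s) 5: demagbormu
surface: demagbormu

cell POLE=ra, TOR=mi, CASE=ki:
underlying: dema-k-bor-no
1. o -> e, u -> i / F C0 _: no change
2. f -> v, k -> g, p -> b / _ Z: fires at position(s) 5: demagborno
surface: demagborno

cell POLE=gu, TOR=ra, CASE=lu:
underlying: dema-ri-o-so
1. o -> e, u -> i / F C0 _: fires at position(s) 7: demarieso
2. f -> v, k -> g, p -> b / _ Z: no change
surface: demarieso

cell POLE=gu, TOR=mi, CASE=lu:
underlying: dema-ri-bor-so
1. o -> e, u -> i / F C0 _: fires at position(s) 8: demariberso
2. f -> v, k -> g, p -> b / _ Z: no change
surface: demariberso

cell POLE=ra, TOR=mi, CASE=lu:
underlying: dema-k-bor-so
1. o -> e, u -> i / F C0 _: no change
2. f -> v, k -> g, p -> b / _ Z: fires at position(s) 5: demagborso
surface: demagborso


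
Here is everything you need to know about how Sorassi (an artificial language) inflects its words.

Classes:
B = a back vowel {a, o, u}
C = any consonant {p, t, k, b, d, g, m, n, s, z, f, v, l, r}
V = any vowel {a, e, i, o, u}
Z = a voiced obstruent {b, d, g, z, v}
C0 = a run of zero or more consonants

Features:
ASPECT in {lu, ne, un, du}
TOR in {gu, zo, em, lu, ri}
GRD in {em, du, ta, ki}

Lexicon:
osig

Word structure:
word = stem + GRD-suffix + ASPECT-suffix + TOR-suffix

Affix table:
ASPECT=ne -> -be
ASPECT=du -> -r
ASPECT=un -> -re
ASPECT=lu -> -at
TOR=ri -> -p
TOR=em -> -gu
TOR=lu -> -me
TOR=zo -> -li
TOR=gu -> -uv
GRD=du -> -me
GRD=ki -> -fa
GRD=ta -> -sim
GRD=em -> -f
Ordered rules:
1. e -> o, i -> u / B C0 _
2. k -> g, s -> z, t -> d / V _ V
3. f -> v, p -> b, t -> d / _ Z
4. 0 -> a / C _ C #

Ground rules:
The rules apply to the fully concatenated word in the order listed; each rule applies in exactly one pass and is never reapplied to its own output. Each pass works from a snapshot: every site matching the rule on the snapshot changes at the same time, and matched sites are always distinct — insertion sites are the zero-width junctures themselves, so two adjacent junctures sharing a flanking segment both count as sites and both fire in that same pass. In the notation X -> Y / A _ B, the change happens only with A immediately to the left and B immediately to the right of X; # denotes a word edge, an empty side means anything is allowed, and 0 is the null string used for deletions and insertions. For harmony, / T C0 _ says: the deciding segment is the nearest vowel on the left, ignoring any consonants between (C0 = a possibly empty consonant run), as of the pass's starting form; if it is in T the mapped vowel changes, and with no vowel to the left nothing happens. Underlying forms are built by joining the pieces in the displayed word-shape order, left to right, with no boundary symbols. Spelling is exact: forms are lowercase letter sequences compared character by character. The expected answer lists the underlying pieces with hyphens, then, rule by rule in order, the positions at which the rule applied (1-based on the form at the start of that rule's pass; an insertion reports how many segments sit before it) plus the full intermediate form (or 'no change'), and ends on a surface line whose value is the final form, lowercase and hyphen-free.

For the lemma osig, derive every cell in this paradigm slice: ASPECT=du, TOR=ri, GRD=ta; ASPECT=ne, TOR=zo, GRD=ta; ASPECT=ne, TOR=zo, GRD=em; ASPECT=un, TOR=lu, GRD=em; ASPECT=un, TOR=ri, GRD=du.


cell ASPECT=du, TOR=ri, GRD=ta:
underlying: osig-sim-r-p
1. e -> o, i -> u / B C0 _: fires at position(s) 3: osugsimrp
2. k -> g, s -> z, t -> d / V _ V: fires at position(s) 2: ozugsimrp
3. f -> v, p -> b, t -> d / _ Z: no change
4. 0 -> a / C _ C #: inserts after position(s) 8: ozugsimrap
surface: ozugsimrap

cell ASPECT=ne, TOR=zo, GRD=ta:
underlying: osig-sim-be-li
1. e -> o, i -> u / B C0 _: fires at position(s) 3: osugsimbeli
2. k -> g, s -> z, t -> d / V _ V: fires at position(s) 2: ozugsimbeli
3. f -> v, p -> b, t -> d / _ Z: no change
4. 0 -> a / C _ C #: no change
surface: ozugsimbeli

cell ASPECT=ne, TOR=zo, GRD=em:
underlying: osig-f-be-li
1. e -> o, i -> u / B C0 _: fires at position(s) 3: osugfbeli
2. k -> g, s -> z, t -> d / V _ V: fires at position(s) 2: ozugfbeli
3. f -> v, p -> b, t -> d / _ Z: fires at position(s) 5: ozugvbeli
4. 0 -> a / C _ C #: no change
surface: ozugvbeli

cell ASPECT=un, TOR=lu, GRD=em:
underlying: osig-f-re-me
1. e -> o, i -> u / B C0 _: fires at position(s) 3: osugfreme
2. k -> g, s -> z, t -> d / V _ V: fires at position(s) 2: ozugfreme
3. f -> v, p -> b, t -> d / _ Z: no change
4. 0 -> a / C _ C #: no change
surface: ozugfreme

cell ASPECT=un, TOR=ri, GRD=du:
underlying: osig-me-re-p
1. e -> o, i -> u / B C0 _: fires at position(s) 3: osugmerep
2. k -> g, s -> z, t -> d / V _ V: fires at position(s) 2: ozugmerep
3. f -> v, p -> b, t -> d / _ Z: no change
4. 0 -> a / C _ C #: no change
surface: ozugmerep


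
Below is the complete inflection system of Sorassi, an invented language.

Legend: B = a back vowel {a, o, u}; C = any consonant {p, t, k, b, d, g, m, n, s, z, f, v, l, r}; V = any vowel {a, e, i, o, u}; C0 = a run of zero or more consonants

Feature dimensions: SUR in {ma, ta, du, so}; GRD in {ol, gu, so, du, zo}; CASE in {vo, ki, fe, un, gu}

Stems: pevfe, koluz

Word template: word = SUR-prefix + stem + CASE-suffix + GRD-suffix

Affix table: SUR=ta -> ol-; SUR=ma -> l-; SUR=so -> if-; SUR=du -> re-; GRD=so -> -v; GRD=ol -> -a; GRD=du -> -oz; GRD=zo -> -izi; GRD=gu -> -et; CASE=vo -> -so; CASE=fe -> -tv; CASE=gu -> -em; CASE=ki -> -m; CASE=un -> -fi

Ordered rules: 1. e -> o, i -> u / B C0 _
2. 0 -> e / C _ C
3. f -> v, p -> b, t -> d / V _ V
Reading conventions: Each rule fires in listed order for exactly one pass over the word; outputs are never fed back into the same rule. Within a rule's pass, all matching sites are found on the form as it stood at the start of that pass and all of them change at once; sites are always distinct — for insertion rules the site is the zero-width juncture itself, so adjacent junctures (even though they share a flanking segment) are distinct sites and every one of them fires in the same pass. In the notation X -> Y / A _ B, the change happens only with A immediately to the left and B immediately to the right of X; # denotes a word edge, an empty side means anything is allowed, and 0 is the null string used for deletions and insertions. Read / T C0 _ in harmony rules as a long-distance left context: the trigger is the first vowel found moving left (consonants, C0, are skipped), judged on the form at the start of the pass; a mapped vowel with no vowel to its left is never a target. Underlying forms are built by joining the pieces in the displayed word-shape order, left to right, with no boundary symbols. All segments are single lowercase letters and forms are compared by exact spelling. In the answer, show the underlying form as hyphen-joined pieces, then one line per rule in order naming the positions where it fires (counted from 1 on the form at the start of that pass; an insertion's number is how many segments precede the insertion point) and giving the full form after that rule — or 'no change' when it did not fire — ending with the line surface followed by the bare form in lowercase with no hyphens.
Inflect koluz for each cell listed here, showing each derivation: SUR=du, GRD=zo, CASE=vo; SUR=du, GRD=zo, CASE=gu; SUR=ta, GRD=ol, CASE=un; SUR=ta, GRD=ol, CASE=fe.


cell SUR=du, GRD=zo, CASE=vo:
underlying: re-koluz-so-izi
1. e -> o, i -> u / B C0 _: fires at position(s) 10: rekoluzsouzi
2. 0 -> e / C _ C: inserts after position(s) 7: rekoluzesouzi
3. f -> v, p -> b, t -> d / V _ V: no change
surface: rekoluzesouzi

cell SUR=du, GRD=zo, CASE=gu:
underlying: re-koluz-em-izi
1. e -> o, i -> u / B C0 _: fires at position(s) 8: rekoluzomizi
2. 0 -> e / C _ C: no change
3. f -> v, p -> b, t -> d / V _ V: no change
surface: rekoluzomizi

cell SUR=ta, GRD=ol, CASE=un:
underlying: ol-koluz-fi-a
1. e -> o, i -> u / B C0 _: fires at position(s) 9: olkoluzfua
2. 0 -> e / C _ C: inserts after position(s) 2, 7: olekoluzefua
3. f -> v, p -> b, t -> d / V _ V: fires at position(s) 10: olekoluzevua
surface: olekoluzevua

cell SUR=ta, GRD=ol, CASE=fe:
underlying: ol-koluz-tv-a
1. e -> o, i -> u / B C0 _: no change
2. 0 -> e / C _ C: inserts after position(s) 2, 7, 8: olekoluzeteva
3. f -> v, p -> b, t -> d / V _ V: fires at position(s) 10: olekoluzedeva
surface: olekoluzedeva


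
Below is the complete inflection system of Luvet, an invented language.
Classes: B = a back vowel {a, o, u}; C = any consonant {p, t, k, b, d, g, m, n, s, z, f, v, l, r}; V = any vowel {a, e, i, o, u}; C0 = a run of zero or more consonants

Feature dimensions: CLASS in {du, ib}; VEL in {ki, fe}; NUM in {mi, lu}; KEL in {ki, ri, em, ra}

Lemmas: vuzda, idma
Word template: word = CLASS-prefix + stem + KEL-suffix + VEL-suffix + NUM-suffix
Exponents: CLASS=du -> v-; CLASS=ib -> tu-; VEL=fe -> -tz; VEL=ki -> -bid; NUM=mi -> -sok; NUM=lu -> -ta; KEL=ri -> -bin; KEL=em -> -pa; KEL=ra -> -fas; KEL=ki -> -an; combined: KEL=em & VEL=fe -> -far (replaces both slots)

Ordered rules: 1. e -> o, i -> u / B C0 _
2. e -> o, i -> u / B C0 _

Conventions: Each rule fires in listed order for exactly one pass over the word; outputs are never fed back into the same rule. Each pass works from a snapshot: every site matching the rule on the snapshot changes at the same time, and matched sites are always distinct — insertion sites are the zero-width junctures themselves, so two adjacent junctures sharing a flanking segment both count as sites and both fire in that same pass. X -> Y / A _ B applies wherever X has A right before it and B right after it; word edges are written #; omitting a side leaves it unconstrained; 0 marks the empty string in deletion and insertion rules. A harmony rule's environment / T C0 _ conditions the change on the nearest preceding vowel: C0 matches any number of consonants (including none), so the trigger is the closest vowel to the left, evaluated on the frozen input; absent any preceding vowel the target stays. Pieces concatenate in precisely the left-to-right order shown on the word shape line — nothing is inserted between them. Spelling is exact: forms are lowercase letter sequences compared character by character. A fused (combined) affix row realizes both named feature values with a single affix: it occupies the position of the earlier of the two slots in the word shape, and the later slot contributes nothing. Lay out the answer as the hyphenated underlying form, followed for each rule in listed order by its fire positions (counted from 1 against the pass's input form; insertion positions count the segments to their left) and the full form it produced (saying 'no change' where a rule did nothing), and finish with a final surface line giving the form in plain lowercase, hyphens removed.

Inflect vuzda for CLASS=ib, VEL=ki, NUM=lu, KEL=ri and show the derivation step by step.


underlying: tu-vuzda-bin-bid-ta
1. e -> o, i -> u / B C0 _: fires at position(s) 9: tuvuzdabunbidta
2. e -> o, i -> u / B C0 _: fires at position(s) 12: tuvuzdabunbudta
surface: tuvuzdabunbudta


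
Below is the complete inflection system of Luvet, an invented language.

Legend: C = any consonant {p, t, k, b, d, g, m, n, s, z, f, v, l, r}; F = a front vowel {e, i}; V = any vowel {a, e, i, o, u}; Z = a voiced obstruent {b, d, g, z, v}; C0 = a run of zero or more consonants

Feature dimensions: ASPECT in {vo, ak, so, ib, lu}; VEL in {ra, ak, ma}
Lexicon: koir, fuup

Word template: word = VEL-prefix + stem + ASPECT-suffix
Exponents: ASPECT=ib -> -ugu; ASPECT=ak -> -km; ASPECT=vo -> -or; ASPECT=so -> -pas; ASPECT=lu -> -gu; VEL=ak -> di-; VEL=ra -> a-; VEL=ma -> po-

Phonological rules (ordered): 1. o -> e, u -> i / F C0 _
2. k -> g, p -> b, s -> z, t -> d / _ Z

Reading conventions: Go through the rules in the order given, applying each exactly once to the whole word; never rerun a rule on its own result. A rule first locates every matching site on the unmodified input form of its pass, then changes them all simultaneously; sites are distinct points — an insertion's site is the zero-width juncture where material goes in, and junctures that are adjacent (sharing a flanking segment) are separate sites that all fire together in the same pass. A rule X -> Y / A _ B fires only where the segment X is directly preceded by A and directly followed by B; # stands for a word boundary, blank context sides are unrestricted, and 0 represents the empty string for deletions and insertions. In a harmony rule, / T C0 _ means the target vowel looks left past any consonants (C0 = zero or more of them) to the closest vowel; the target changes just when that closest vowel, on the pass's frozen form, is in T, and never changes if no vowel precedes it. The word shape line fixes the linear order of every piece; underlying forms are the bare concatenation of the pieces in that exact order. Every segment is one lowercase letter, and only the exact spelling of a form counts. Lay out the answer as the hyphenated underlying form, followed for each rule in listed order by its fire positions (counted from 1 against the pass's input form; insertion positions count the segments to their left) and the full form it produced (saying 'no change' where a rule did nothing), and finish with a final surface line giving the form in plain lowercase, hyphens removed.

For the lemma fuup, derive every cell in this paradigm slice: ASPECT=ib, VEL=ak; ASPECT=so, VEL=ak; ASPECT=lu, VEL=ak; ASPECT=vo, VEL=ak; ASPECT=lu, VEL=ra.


cell ASPECT=ib, VEL=ak:
underlying: di-fuup-ugu
1. o -> e, u -> i / F C0 _: fires at position(s) 4: difiupugu
2. k -> g, p -> b, s -> z, t -> d / _ Z: no change
surface: difiupugu

cell ASPECT=so, VEL=ak:
underlying: di-fuup-pas
1. o -> e, u -> i / F C0 _: fires at position(s) 4: difiuppas
2. k -> g, p -> b, s -> z, t -> d / _ Z: no change
surface: difiuppas

cell ASPECT=lu, VEL=ak:
underlying: di-fuup-gu
1. o -> e, u -> i / F C0 _: fires at position(s) 4: difiupgu
2. k -> g, p -> b, s -> z, t -> d / _ Z: fires at position(s) 6: difiubgu
surface: difiubgu

cell ASPECT=vo, VEL=ak:
underlying: di-fuup-or
1. o -> e, u -> i / F C0 _: fires at position(s) 4: difiupor
2. k -> g, p -> b, s -> z, t -> d / _ Z: no change
surface: difiupor

cell ASPECT=lu, VEL=ra:
underlying: a-fuup-gu
1. o -> e, u -> i / F C0 _: no change
2. k -> g, p -> b, s -> z, t -> d / _ Z: fires at position(s) 5: afuubgu
surface: afuubgu


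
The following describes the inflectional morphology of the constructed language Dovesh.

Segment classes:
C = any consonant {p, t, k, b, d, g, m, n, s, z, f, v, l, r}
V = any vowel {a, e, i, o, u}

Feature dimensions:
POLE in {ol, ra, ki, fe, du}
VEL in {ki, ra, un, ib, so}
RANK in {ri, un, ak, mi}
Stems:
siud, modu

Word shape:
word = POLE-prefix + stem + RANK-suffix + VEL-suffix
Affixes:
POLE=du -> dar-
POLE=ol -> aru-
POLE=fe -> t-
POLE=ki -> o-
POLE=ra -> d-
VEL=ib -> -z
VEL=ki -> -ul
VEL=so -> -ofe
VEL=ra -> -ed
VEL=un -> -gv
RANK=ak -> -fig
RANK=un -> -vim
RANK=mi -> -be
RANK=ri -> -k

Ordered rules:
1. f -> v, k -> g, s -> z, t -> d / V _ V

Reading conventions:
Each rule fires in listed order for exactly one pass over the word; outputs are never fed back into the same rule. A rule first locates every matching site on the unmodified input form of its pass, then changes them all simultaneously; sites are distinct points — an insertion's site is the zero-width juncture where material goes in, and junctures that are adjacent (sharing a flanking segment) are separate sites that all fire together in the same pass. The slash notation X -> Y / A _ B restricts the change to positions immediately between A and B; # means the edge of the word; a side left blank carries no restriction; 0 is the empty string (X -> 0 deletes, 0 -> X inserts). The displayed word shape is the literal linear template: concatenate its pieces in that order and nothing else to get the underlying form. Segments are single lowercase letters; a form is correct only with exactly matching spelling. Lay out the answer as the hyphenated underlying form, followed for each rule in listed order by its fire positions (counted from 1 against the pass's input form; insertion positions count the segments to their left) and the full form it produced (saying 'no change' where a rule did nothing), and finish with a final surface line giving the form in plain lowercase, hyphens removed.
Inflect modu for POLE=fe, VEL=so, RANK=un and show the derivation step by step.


underlying: t-modu-vim-ofe
1. f -> v, k -> g, s -> z, t -> d / V _ V: fires at position(s) 10: tmoduvimove
surface: tmoduvimove


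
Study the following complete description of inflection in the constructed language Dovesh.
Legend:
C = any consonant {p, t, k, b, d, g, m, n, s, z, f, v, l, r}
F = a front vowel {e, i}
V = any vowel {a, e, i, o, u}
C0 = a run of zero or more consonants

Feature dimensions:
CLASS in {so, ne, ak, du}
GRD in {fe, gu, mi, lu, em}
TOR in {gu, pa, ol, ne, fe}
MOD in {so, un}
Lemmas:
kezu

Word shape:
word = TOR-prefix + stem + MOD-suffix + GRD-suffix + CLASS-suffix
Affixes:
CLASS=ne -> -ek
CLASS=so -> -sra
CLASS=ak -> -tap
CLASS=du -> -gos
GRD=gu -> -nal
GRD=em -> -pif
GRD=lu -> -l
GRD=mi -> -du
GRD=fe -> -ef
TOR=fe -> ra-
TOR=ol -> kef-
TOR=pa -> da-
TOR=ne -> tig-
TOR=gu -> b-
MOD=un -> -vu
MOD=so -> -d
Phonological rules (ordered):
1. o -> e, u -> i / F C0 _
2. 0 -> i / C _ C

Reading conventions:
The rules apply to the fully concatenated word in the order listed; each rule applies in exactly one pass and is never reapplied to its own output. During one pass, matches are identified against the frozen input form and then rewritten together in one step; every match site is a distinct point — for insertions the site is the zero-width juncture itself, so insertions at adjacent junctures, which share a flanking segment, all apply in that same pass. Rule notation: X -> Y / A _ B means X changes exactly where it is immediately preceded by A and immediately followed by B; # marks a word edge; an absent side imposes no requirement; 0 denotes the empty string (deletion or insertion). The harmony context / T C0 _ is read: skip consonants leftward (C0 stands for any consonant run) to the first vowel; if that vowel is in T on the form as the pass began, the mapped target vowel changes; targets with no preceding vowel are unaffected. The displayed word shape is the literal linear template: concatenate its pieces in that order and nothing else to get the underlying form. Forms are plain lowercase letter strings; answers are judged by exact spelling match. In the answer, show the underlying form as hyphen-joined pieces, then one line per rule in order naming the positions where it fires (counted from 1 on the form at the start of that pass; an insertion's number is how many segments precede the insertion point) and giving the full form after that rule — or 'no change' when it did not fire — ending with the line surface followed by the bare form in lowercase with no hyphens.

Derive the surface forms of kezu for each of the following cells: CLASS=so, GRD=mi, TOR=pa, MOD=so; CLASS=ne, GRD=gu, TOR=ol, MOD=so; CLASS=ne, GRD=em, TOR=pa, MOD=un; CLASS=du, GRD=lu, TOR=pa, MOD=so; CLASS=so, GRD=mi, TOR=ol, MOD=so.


cell CLASS=so, GRD=mi, TOR=pa, MOD=so:
underlying: da-kezu-d-du-sra
1. o -> e, u -> i / F C0 _: fires at position(s) 6: dakeziddusra
2. 0 -> i / C _ C: inserts after position(s) 7, 10: dakezididusira
surface: dakezididusira

cell CLASS=ne, GRD=gu, TOR=ol, MOD=so:
underlying: kef-kezu-d-nal-ek
1. o -> e, u -> i / F C0 _: fires at position(s) 7: kefkezidnalek
2. 0 -> i / C _ C: inserts after position(s) 3, 8: kefikezidinalek
surface: kefikezidinalek

cell CLASS=ne, GRD=em, TOR=pa, MOD=un:
underlying: da-kezu-vu-pif-ek
1. o -> e, u -> i / F C0 _: fires at position(s) 6: dakezivupifek
2. 0 -> i / C _ C: no change
surface: dakezivupifek

cell CLASS=du, GRD=lu, TOR=pa, MOD=so:
underlying: da-kezu-d-l-gos
1. o -> e, u -> i / F C0 _: fires at position(s) 6: dakezidlgos
2. 0 -> i / C _ C: inserts after position(s) 7, 8: dakezidiligos
surface: dakezidiligos

cell CLASS=so, GRD=mi, TOR=ol, MOD=so:
underlying: kef-kezu-d-du-sra
1. o -> e, u -> i / F C0 _: fires at position(s) 7: kefkeziddusra
2. 0 -> i / C _ C: inserts after position(s) 3, 8, 11: kefikezididusira
surface: kefikezididusira


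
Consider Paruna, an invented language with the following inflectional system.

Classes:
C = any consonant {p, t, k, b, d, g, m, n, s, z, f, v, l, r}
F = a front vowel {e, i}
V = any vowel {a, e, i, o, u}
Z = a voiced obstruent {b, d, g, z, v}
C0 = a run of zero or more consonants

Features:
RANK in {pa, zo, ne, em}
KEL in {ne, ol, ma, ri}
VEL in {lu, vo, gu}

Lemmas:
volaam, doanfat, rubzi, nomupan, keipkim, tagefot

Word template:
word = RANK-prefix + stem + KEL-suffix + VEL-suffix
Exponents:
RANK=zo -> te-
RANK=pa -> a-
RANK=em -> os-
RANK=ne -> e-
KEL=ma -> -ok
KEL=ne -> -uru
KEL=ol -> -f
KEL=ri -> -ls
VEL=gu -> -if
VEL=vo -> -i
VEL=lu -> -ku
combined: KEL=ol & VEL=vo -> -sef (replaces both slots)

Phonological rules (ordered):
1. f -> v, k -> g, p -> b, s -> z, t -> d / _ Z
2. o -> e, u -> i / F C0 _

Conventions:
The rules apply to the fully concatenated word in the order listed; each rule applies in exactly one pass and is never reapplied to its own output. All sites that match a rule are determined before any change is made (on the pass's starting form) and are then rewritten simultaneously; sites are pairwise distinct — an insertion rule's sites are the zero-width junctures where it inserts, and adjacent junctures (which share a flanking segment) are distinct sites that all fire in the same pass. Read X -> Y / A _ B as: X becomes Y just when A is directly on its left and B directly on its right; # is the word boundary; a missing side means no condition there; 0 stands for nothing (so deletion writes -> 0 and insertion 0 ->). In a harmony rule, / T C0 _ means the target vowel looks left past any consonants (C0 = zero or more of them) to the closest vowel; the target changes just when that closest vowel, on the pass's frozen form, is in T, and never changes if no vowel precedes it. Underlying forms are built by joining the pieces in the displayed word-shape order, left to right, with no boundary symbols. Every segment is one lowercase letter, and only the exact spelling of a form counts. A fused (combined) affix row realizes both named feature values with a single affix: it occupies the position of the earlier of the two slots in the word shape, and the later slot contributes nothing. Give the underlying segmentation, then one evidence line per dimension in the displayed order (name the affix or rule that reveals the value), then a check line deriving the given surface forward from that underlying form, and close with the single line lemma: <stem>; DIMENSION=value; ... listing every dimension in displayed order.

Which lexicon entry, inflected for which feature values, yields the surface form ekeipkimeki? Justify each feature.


underlying: e-keipkim-ok-i
RANK=ne - signalled by the affix e-
KEL=ma - signalled by the affix -ok
VEL=vo - signalled by the affix -i
check: ekeipkimoki -> ekeipkimoki -> ekeipkimeki
lemma: keipkim; RANK=ne; KEL=ma; VEL=vo


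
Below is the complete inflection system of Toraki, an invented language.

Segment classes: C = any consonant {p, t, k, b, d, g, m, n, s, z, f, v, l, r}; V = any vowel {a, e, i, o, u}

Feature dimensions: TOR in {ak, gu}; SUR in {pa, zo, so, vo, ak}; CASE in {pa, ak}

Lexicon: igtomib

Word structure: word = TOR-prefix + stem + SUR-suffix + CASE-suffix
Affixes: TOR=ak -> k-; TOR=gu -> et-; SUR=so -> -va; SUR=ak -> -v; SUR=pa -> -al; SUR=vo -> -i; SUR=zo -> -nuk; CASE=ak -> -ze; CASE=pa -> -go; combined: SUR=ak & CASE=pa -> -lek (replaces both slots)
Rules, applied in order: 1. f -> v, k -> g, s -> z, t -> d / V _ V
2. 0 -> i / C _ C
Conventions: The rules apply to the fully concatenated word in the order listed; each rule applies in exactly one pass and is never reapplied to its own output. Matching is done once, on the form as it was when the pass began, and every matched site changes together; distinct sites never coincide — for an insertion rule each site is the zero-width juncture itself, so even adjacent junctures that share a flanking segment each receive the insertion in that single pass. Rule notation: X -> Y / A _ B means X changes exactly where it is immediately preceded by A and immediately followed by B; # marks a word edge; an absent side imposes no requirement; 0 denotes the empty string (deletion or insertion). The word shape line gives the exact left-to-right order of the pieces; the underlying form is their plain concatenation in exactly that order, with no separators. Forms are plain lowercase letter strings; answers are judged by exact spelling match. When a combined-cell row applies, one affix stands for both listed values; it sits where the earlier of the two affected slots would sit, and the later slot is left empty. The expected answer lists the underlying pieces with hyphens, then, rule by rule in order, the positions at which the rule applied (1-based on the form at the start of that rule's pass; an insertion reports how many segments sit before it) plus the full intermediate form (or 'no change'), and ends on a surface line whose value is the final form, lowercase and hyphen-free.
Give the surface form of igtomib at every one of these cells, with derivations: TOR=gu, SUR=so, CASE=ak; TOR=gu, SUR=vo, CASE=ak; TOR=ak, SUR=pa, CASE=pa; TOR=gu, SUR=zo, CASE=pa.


cell TOR=gu, SUR=so, CASE=ak:
underlying: et-igtomib-va-ze
1. f -> v, k -> g, s -> z, t -> d / V _ V: fires at position(s) 2: edigtomibvaze
2. 0 -> i / C _ C: inserts after position(s) 4, 9: edigitomibivaze
surface: edigitomibivaze

cell TOR=gu, SUR=vo, CASE=ak:
underlying: et-igtomib-i-ze
1. f -> v, k -> g, s -> z, t -> d / V _ V: fires at position(s) 2: edigtomibize
2. 0 -> i / C _ C: inserts after position(s) 4: edigitomibize
surface: edigitomibize

cell TOR=ak, SUR=pa, CASE=pa:
underlying: k-igtomib-al-go
1. f -> v, k -> g, s -> z, t -> d / V _ V: no change
2. 0 -> i / C _ C: inserts after position(s) 3, 10: kigitomibaligo
surface: kigitomibaligo

cell TOR=gu, SUR=zo, CASE=pa:
underlying: et-igtomib-nuk-go
1. f -> v, k -> g, s -> z, t -> d / V _ V: fires at position(s) 2: edigtomibnukgo
2. 0 -> i / C _ C: inserts after position(s) 4, 9, 12: edigitomibinukigo
surface: edigitomibinukigo
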